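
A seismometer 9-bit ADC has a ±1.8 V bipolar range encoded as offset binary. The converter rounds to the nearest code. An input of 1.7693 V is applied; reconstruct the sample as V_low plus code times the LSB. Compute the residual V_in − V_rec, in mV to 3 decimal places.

-2.575 mV

LSB = 3.6/2^9 = 7.031 mV.
(V_in − V_low)/LSB = (1.7693 − (−1.8))/0.00703125 = 507.6338 → code 508 (round).
Code 508 maps back to (−1.8) + 508×0.00703125 V = 1.771875 V.
Difference: -0.002575 V → -2.575 mV.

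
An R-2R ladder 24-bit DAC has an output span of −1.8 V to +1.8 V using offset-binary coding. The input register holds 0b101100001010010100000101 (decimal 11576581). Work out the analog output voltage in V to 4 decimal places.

LSB = 3.6 V / 2^24 = 0.21 µV.
Code 0b101100001010010100000101 = 11576581 decimal.
V_out = (−1.8) + 11576581 × 2.14577e-07 V = 0.684065 V.

0.6841 V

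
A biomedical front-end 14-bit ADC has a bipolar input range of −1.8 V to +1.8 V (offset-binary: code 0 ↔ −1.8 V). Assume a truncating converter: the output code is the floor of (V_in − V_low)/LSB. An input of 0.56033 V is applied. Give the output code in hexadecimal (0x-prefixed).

code 0x29F6 (decimal 10742)

Full-scale span = 3.6 V; LSB = 3.6/2^14 = 219.73 µV.
Input sits at 10742.124 steps above V_low.
So the output code is 10742.
In hexadecimal (0x-prefixed): 0x29F6.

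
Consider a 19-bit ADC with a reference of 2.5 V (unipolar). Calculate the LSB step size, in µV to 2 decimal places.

4.77 µV

Full-scale span = 2.5 V.
LSB = 2.5 / 2^19 = 2.5 / 524288 = 4.76837e-06 V = 4.77 µV.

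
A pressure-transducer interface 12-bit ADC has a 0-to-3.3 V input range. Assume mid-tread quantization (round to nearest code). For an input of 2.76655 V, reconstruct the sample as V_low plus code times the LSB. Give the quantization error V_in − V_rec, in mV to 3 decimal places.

One LSB is 3.3 V / 4096 = 0.806 mV.
Scaled input = 3433.8754 LSBs, so code = 3434.
Reconstructed: 2.7666504 V.
V_in − V_rec = -0.000100391 V = -0.100 mV.

-0.100 mV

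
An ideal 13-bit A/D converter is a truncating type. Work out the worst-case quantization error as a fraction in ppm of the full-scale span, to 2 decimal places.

Truncating → worst-case error = 1 LSB = V_FS/2^13, so 1e+06/8192 = 122.07 ppm of full scale.

122.07 ppm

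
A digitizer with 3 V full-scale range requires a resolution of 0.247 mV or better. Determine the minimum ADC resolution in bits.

14 bits

Number of steps required ≥ 3 V / 0.247 mV = 12145.75.
Need 2^N ≥ 12145.75; 2^13 = 8192, 2^14 = 16384.
Minimum N = 14.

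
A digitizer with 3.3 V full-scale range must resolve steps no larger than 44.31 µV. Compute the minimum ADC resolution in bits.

Number of steps required ≥ 3.3 V / 44.31 µV = 74475.29.
Need 2^N ≥ 74475.29; 2^16 = 65536, 2^17 = 131072.
Minimum N = 17.

17 bits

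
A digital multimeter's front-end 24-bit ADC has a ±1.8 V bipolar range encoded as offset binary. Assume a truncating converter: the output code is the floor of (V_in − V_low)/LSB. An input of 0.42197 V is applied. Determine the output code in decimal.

code 10355130

LSB = 3.6 V / 16777216 = 0.21 µV.
(0.42197 − (−1.8)) / 2.14577e-07 = 10355130.732 LSBs.
Floor → code 10355130.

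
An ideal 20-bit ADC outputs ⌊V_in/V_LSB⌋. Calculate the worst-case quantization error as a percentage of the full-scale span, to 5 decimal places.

0.00010 %

Truncating → worst-case error = 1 LSB = V_FS/2^20, so 100/1048576 = 9.53674e-05 % of full scale.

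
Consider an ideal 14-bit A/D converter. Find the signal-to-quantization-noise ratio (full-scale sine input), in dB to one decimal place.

86.0 dB

SNR ≈ 6.02·N + 1.76 dB = 6.02·14 + 1.76 = 86.04 dB.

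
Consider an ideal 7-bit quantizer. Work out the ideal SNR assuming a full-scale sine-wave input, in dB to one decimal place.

43.9 dB

SNR ≈ 6.02·N + 1.76 dB = 6.02·7 + 1.76 = 43.90 dB.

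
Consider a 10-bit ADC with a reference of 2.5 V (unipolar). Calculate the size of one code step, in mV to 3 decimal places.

Full-scale span = 2.5 V.
LSB = 2.5 / 2^10 = 2.5 / 1024 = 0.00244141 V = 2.441 mV.

2.441 mV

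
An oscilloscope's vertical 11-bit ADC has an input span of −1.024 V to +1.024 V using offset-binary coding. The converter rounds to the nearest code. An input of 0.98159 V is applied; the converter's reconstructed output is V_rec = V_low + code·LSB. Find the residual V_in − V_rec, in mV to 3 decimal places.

-0.410 mV

LSB = 2.048/2^11 = 1.000 mV.
(V_in − V_low)/LSB = (0.98159 − (−1.024))/0.001 = 2005.5900 → code 2006 (round).
Code 2006 maps back to (−1.024) + 2006×0.001 V = 0.982 V.
V_in − V_rec = -0.00041 V = -0.410 mV.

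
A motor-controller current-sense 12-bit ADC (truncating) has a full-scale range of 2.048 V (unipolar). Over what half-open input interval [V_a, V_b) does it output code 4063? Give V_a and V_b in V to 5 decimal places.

LSB = 2.048/2^12 = 0.500 mV.
V_a = V_low + 4063·LSB = 2.0315 V; V_b = V_low + 4064·LSB = 2.032 V.

[2.03150 V, 2.03200 V)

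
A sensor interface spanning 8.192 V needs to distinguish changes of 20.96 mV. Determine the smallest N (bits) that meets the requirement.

9 bits

Number of steps required ≥ 8.192 V / 20.96 mV = 390.84.
Need 2^N ≥ 390.84; 2^8 = 256, 2^9 = 512.
Minimum N = 9.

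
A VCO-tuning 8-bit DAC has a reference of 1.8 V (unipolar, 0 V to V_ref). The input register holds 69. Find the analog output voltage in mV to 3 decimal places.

485.156 mV

LSB = 1.8 V / 2^8 = 7.031 mV.
V_out = 0 + 69 × 0.00703125 V = 0.485156 V.
= 485.156 mV.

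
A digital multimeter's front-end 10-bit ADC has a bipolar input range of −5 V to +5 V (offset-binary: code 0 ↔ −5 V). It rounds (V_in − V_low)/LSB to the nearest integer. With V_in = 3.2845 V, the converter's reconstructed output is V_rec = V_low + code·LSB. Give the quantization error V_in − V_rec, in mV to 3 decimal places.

Step size: 10 V ÷ 2^10 = 9.766 mV.
(3.2845 − (−5))/0.00976562 = 848.3328; round gives code 848.
Reconstructed: 3.28125 V.
V_in − V_rec = 0.00325 V = 3.250 mV.

3.250 mV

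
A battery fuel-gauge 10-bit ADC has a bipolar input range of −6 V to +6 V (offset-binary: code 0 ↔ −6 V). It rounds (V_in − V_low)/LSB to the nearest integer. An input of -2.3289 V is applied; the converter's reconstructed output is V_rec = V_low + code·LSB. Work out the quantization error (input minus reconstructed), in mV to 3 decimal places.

LSB = 12/2^10 = 11.719 mV.
Scaled input = 313.2672 LSBs, so code = 313.
V_rec = (−6) + 313·0.0117188 = -2.3320312 V.
Error = -2.3289 − (−2.3320312) = 0.00313125 V = 3.131 mV.

3.131 mV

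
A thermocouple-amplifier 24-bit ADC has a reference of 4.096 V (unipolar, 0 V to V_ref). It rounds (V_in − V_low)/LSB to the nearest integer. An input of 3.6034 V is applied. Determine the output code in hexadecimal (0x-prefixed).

code 0xE13666 (decimal 14759526)

LSB = 4.096 V / 16777216 = 0.24 µV.
(V_in − V_low)/LSB = (3.6034 − 0) / 2.44141e-07 = 14759526.400.
So the output code is 14759526.
In hexadecimal (0x-prefixed): 0xE13666.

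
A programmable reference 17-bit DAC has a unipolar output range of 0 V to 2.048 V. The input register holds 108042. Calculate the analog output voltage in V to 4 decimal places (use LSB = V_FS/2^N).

LSB = 2.048 V / 2^17 = 15.62 µV.
V_out = 0 + 108042 × 1.5625e-05 V = 1.68816 V.

1.6882 V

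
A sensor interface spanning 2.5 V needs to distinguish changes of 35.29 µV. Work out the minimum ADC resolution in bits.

17 bits

Number of steps required ≥ 2.5 V / 35.29 µV = 70841.60.
Need 2^N ≥ 70841.60; 2^16 = 65536, 2^17 = 131072.
Minimum N = 17.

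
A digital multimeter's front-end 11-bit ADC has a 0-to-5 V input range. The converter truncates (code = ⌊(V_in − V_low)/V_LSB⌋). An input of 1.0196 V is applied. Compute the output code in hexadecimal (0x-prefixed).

Full-scale span = 5 V; LSB = 5/2^11 = 2.441 mV.
(1.0196 − 0) / 0.00244141 = 417.628 LSBs.
Floor → code 417.
In hexadecimal (0x-prefixed): 0x1A1.

code 0x1A1 (decimal 417)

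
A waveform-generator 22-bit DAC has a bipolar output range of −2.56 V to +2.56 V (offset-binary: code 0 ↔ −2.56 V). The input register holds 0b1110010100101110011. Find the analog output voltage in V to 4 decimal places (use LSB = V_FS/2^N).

LSB = 5.12 V / 2^22 = 1.22 µV.
Code 0b1110010100101110011 = 469363 decimal.
V_out = (−2.56) + 469363 × 1.2207e-06 V = -1.98705 V.

-1.9870 V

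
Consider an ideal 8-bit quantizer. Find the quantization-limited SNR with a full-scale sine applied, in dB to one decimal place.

SNR ≈ 6.02·N + 1.76 dB = 6.02·8 + 1.76 = 49.92 dB.

49.9 dB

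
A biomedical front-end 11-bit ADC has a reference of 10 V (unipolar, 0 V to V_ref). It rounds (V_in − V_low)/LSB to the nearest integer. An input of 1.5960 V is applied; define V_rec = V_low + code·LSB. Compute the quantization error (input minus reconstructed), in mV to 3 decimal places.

-0.680 mV

Step size: 10 V ÷ 2^11 = 4.883 mV.
(V_in − V_low)/LSB = (1.5960 − 0)/0.00488281 = 326.8608 → code 327 (round).
Reconstructed: 1.5966797 V.
V_in − V_rec = -0.000679687 V = -0.680 mV.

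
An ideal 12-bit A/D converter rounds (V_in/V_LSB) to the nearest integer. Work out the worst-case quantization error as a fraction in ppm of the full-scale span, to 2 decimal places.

122.07 ppm

Rounding → worst-case error = ½ LSB = V_FS/2^13, so 1e+06/8192 = 122.07 ppm of full scale.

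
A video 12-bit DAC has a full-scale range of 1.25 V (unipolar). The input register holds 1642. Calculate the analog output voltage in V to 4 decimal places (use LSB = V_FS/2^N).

0.5011 V

LSB = 1.25 V / 2^12 = 305.18 µV.
V_out = 0 + 1642 × 0.000305176 V = 0.501099 V.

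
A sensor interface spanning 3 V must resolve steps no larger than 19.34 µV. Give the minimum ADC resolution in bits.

18 bits

Number of steps required ≥ 3 V / 19.34 µV = 155118.92.
Need 2^N ≥ 155118.92; 2^17 = 131072, 2^18 = 262144.
Minimum N = 18.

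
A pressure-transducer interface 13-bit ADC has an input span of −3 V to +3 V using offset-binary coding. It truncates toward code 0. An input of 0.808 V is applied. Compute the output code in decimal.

Full-scale span = 6 V; LSB = 6/2^13 = 0.732 mV.
(V_in − V_low)/LSB = (0.808 − (−3)) / 0.000732422 = 5199.189.
So the output code is 5199.

code 5199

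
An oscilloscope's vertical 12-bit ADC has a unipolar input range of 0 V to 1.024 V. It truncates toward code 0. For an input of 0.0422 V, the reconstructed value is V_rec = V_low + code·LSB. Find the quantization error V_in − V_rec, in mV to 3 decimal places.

0.200 mV

One LSB is 1.024 V / 4096 = 250.00 µV.
(0.0422 − 0)/0.00025 = 168.8000; ⌊·⌋ gives code 168.
Code 168 maps back to 0 + 168×0.00025 V = 0.042 V.
Error = 0.0422 − 0.042 = 0.0002 V = 0.200 mV.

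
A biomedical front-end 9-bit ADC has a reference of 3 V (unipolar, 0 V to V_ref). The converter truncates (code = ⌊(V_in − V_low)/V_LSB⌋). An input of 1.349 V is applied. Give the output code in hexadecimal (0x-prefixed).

code 0xE6 (decimal 230)

With 512 levels over 3 V, one step is 5.859 mV.
(V_in − V_low)/LSB = (1.349 − 0) / 0.00585938 = 230.229.
⌊·⌋(230.229) = 230.
In hexadecimal (0x-prefixed): 0xE6.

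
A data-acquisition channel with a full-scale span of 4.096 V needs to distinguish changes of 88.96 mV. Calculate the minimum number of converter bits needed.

6 bits

Number of steps required ≥ 4.096 V / 88.96 mV = 46.04.
Need 2^N ≥ 46.04; 2^5 = 32, 2^6 = 64.
Minimum N = 6.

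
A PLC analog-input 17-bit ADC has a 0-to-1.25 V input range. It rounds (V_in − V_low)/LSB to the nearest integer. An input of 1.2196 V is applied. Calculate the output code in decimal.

LSB = 1.25 V / 131072 = 9.54 µV.
Input sits at 127884.329 steps above V_low.
So the output code is 127884.

code 127884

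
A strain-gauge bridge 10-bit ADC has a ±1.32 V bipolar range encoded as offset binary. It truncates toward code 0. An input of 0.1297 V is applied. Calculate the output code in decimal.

code 562

With 1024 levels over 2.64 V, one step is 2.578 mV.
(0.1297 − (−1.32)) / 0.00257813 = 562.308 LSBs.
⌊·⌋(562.308) = 562.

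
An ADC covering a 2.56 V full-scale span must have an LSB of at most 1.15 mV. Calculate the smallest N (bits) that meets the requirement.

12 bits

Number of steps required ≥ 2.56 V / 1.15 mV = 2226.09.
Need 2^N ≥ 2226.09; 2^11 = 2048, 2^12 = 4096.
Minimum N = 12.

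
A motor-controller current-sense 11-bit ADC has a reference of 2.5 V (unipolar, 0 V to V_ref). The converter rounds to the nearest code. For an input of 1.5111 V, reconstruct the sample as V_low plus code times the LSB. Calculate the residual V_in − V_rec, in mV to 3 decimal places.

-0.130 mV

One LSB is 2.5 V / 2048 = 1.221 mV.
Scaled input = 1237.8931 LSBs, so code = 1238.
Code 1238 maps back to 0 + 1238×0.0012207 V = 1.5112305 V.
Error = 1.5111 − 1.5112305 = -0.000130469 V = -0.130 mV.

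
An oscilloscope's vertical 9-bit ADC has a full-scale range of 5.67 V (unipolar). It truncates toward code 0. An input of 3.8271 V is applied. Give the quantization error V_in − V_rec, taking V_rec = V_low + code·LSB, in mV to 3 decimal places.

One LSB is 5.67 V / 512 = 11.074 mV.
(V_in − V_low)/LSB = (3.8271 − 0)/0.0110742 = 345.5865 → code 345 (floor).
Reconstructed: 3.8206055 V.
V_in − V_rec = 0.00649453 V = 6.495 mV.

6.495 mV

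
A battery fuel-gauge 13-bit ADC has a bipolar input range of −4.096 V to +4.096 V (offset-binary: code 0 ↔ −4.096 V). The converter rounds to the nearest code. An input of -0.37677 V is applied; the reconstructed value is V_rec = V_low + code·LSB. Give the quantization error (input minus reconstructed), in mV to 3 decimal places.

0.230 mV

One LSB is 8.192 V / 8192 = 1.000 mV.
(-0.37677 − (−4.096))/0.001 = 3719.2300; round gives code 3719.
Reconstructed: -0.377 V.
V_in − V_rec = 0.00023 V = 0.230 mV.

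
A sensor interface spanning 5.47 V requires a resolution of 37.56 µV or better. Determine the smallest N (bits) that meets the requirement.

18 bits

Number of steps required ≥ 5.47 V / 37.56 µV = 145633.65.
Need 2^N ≥ 145633.65; 2^17 = 131072, 2^18 = 262144.
Minimum N = 18.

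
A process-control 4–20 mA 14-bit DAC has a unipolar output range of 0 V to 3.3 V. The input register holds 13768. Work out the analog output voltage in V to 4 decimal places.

LSB = 3.3 V / 2^14 = 201.42 µV.
V_out = 0 + 13768 × 0.000201416 V = 2.7731 V.

2.7731 V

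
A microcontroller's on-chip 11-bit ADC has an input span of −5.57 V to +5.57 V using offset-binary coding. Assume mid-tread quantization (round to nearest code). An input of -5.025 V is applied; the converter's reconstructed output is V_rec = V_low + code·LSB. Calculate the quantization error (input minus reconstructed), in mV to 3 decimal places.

LSB = 11.14/2^11 = 5.439 mV.
(V_in − V_low)/LSB = (-5.025 − (−5.57))/0.00543945 = 100.1939 → code 100 (round).
V_rec = (−5.57) + 100·0.00543945 = -5.0260547 V.
Difference: 0.00105469 V → 1.055 mV.

1.055 mV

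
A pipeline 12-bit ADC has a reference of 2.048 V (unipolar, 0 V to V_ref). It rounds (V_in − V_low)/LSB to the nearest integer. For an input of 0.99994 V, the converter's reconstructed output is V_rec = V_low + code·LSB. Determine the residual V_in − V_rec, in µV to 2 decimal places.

-60.00 µV

One LSB is 2.048 V / 4096 = 0.500 mV.
Scaled input = 1999.8800 LSBs, so code = 2000.
Reconstructed: 1 V.
Difference: -6e-05 V → -60.00 µV.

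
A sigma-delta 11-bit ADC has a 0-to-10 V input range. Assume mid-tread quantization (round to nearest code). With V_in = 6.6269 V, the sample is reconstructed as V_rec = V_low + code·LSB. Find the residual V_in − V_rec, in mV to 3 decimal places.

0.923 mV

LSB = 10/2^11 = 4.883 mV.
(6.6269 − 0)/0.00488281 = 1357.1891; round gives code 1357.
V_rec = 0 + 1357·0.00488281 = 6.6259766 V.
V_in − V_rec = 0.000923437 V = 0.923 mV.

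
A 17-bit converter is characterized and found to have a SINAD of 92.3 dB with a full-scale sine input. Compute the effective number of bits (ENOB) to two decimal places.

15.04 bits

ENOB = (SINAD − 1.76) / 6.02 = (92.3 − 1.76)/6.02 = 15.040.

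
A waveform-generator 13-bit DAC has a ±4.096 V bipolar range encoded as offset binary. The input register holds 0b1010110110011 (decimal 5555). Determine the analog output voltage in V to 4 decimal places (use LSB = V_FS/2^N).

LSB = 8.192 V / 2^13 = 1.000 mV.
Code 0b1010110110011 = 5555 decimal.
V_out = (−4.096) + 5555 × 0.001 V = 1.459 V.

1.4590 V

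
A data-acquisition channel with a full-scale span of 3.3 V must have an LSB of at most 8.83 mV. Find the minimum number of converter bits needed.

Number of steps required ≥ 3.3 V / 8.83 mV = 373.73.
Need 2^N ≥ 373.73; 2^8 = 256, 2^9 = 512.
Minimum N = 9.

9 bits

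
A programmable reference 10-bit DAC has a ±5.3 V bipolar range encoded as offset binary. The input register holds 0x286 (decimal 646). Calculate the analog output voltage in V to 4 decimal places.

LSB = 10.6 V / 2^10 = 10.352 mV.
Code 0x286 = 646 decimal.
V_out = (−5.3) + 646 × 0.0103516 V = 1.38711 V.

1.3871 V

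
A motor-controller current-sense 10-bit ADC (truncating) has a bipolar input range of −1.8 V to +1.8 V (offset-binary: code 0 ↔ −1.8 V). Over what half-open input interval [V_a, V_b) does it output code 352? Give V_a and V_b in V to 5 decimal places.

[-0.56250 V, -0.55898 V)

LSB = 3.6/2^10 = 3.516 mV.
V_a = V_low + 352·LSB = -0.5625 V; V_b = V_low + 353·LSB = -0.558984 V.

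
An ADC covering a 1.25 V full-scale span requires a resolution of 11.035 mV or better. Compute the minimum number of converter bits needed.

7 bits

Number of steps required ≥ 1.25 V / 11.035 mV = 113.28.
Need 2^N ≥ 113.28; 2^6 = 64, 2^7 = 128.
Minimum N = 7.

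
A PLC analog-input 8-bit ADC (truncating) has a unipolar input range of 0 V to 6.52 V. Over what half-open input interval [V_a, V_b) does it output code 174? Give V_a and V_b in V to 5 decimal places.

[4.43156 V, 4.45703 V)

LSB = 6.52/2^8 = 25.469 mV.
V_a = V_low + 174·LSB = 4.43156 V; V_b = V_low + 175·LSB = 4.45703 V.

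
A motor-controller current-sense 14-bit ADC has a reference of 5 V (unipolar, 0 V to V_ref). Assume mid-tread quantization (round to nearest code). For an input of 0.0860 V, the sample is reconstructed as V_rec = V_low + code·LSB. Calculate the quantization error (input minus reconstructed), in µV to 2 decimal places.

LSB = 5/2^14 = 305.18 µV.
Scaled input = 281.8048 LSBs, so code = 282.
Code 282 maps back to 0 + 282×0.000305176 V = 0.08605957 V.
Difference: -5.95703e-05 V → -59.57 µV.

-59.57 µV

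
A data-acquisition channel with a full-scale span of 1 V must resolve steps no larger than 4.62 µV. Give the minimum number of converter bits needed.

18 bits

Number of steps required ≥ 1 V / 4.62 µV = 216450.22.
Need 2^N ≥ 216450.22; 2^17 = 131072, 2^18 = 262144.
Minimum N = 18.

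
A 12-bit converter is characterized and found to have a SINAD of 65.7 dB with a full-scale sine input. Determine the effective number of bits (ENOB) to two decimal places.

10.62 bits

ENOB = (SINAD − 1.76) / 6.02 = (65.7 − 1.76)/6.02 = 10.621.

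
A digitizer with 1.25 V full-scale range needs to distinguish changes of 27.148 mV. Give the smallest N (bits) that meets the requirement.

Number of steps required ≥ 1.25 V / 27.148 mV = 46.04.
Need 2^N ≥ 46.04; 2^5 = 32, 2^6 = 64.
Minimum N = 6.

6 bits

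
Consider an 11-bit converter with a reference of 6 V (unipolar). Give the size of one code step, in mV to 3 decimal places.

Full-scale span = 6 V.
LSB = 6 / 2^11 = 6 / 2048 = 0.00292969 V = 2.930 mV.

2.930 mV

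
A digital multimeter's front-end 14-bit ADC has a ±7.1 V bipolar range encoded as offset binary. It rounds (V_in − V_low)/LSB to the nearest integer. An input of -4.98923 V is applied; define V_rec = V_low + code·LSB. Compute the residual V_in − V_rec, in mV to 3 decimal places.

0.357 mV

One LSB is 14.2 V / 16384 = 0.867 mV.
(V_in − V_low)/LSB = (-4.98923 − (−7.1))/0.000866699 = 2435.4124 → code 2435 (round).
Reconstructed: -4.9895874 V.
V_in − V_rec = 0.000357402 V = 0.357 mV.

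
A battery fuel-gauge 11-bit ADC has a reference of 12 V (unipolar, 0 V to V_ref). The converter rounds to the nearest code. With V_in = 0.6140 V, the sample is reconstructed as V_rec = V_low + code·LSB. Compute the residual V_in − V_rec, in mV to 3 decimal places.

LSB = 12/2^11 = 5.859 mV.
Scaled input = 104.7893 LSBs, so code = 105.
Reconstructed: 0.61523438 V.
V_in − V_rec = -0.00123438 V = -1.234 mV.

-1.234 mV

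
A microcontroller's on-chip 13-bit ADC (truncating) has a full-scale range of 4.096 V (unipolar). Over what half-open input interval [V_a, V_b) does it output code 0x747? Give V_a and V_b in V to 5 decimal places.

LSB = 4.096/2^13 = 0.500 mV.
Code 0x747 = 1863 decimal.
V_a = V_low + 1863·LSB = 0.9315 V; V_b = V_low + 1864·LSB = 0.932 V.

[0.93150 V, 0.93200 V)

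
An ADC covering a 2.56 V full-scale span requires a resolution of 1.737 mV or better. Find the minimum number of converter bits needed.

11 bits

Number of steps required ≥ 2.56 V / 1.737 mV = 1473.81.
Need 2^N ≥ 1473.81; 2^10 = 1024, 2^11 = 2048.
Minimum N = 11.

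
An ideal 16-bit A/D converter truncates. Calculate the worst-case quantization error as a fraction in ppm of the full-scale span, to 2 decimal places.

15.26 ppm

Truncating → worst-case error = 1 LSB = V_FS/2^16, so 1e+06/65536 = 15.2588 ppm of full scale.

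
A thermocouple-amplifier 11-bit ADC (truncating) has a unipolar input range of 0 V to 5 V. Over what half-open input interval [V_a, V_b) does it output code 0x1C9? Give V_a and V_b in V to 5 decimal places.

[1.11572 V, 1.11816 V)

LSB = 5/2^11 = 2.441 mV.
Code 0x1C9 = 457 decimal.
V_a = V_low + 457·LSB = 1.11572 V; V_b = V_low + 458·LSB = 1.11816 V.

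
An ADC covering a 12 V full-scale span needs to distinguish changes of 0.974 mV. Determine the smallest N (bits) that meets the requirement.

Number of steps required ≥ 12 V / 0.974 mV = 12320.33.
Need 2^N ≥ 12320.33; 2^13 = 8192, 2^14 = 16384.
Minimum N = 14.

14 bits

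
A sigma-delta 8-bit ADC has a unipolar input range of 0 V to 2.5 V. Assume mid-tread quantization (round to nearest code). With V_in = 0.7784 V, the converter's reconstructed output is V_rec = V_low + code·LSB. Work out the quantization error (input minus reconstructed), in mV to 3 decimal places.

Step size: 2.5 V ÷ 2^8 = 9.766 mV.
(V_in − V_low)/LSB = (0.7784 − 0)/0.00976562 = 79.7082 → code 80 (round).
V_rec = 0 + 80·0.00976562 = 0.78125 V.
V_in − V_rec = -0.00285 V = -2.850 mV.

-2.850 mV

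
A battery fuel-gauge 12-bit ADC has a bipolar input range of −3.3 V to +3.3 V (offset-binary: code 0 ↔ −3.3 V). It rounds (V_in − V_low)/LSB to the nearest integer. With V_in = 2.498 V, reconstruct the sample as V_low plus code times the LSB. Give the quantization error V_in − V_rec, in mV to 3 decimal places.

0.441 mV

LSB = 6.6/2^12 = 1.611 mV.
Scaled input = 3598.2739 LSBs, so code = 3598.
V_rec = (−3.3) + 3598·0.00161133 = 2.4975586 V.
V_in − V_rec = 0.000441406 V = 0.441 mV.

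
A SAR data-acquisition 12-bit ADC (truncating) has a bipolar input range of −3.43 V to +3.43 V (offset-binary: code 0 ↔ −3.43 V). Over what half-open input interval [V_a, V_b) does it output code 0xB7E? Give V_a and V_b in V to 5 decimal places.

[1.49728 V, 1.49895 V)

LSB = 6.86/2^12 = 1.675 mV.
Code 0xB7E = 2942 decimal.
V_a = V_low + 2942·LSB = 1.49728 V; V_b = V_low + 2943·LSB = 1.49895 V.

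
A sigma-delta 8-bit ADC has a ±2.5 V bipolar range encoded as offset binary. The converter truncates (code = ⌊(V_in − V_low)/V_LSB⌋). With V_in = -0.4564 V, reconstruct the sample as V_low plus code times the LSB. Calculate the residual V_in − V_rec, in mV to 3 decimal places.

12.350 mV

Step size: 5 V ÷ 2^8 = 19.531 mV.
Scaled input = 104.6323 LSBs, so code = 104.
Code 104 maps back to (−2.5) + 104×0.0195312 V = -0.46875 V.
Error = -0.4564 − (−0.46875) = 0.01235 V = 12.350 mV.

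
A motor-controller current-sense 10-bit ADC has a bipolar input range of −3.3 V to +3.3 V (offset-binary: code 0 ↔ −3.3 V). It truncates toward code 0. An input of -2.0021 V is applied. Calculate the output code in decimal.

With 1024 levels over 6.6 V, one step is 6.445 mV.
(V_in − V_low)/LSB = (-2.0021 − (−3.3)) / 0.00644531 = 201.371.
⌊·⌋(201.371) = 201.

code 201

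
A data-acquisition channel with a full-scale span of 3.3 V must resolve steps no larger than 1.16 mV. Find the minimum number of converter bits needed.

12 bits

Number of steps required ≥ 3.3 V / 1.16 mV = 2844.83.
Need 2^N ≥ 2844.83; 2^11 = 2048, 2^12 = 4096.
Minimum N = 12.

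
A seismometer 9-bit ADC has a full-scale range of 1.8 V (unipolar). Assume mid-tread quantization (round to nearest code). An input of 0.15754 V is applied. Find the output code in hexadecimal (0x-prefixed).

LSB = 1.8 V / 512 = 3.516 mV.
(V_in − V_low)/LSB = (0.15754 − 0) / 0.00351563 = 44.811.
So the output code is 45.
In hexadecimal (0x-prefixed): 0x2D.

code 0x2D (decimal 45)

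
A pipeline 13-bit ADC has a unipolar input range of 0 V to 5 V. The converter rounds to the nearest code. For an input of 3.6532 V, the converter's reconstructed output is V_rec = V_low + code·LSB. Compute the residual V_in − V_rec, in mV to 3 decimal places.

0.246 mV

LSB = 5/2^13 = 0.610 mV.
Scaled input = 5985.4029 LSBs, so code = 5985.
Code 5985 maps back to 0 + 5985×0.000610352 V = 3.6529541 V.
V_in − V_rec = 0.000245898 V = 0.246 mV.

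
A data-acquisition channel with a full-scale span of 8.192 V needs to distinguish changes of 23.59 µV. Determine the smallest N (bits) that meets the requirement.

Number of steps required ≥ 8.192 V / 23.59 µV = 347265.79.
Need 2^N ≥ 347265.79; 2^18 = 262144, 2^19 = 524288.
Minimum N = 19.

19 bits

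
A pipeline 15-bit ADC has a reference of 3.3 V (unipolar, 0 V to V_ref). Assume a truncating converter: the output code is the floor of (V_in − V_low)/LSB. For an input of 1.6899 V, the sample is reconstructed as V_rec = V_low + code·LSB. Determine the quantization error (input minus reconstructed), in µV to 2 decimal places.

Step size: 3.3 V ÷ 2^15 = 100.71 µV.
Scaled input = 16780.1949 LSBs, so code = 16780.
Code 16780 maps back to 0 + 16780×0.000100708 V = 1.6898804 V.
Difference: 1.96289e-05 V → 19.63 µV.

19.63 µV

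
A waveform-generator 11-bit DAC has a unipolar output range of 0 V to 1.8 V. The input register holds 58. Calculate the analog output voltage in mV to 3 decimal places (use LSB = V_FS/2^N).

LSB = 1.8 V / 2^11 = 0.879 mV.
V_out = 0 + 58 × 0.000878906 V = 0.0509766 V.
= 50.977 mV.

50.977 mV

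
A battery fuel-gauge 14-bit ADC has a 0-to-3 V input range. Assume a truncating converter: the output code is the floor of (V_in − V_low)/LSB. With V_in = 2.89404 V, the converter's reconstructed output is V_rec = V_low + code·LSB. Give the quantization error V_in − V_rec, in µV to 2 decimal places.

58.07 µV

One LSB is 3 V / 16384 = 183.11 µV.
(2.89404 − 0)/0.000183105 = 15805.3171; ⌊·⌋ gives code 15805.
V_rec = 0 + 15805·0.000183105 = 2.8939819 V.
V_in − V_rec = 5.80664e-05 V = 58.07 µV.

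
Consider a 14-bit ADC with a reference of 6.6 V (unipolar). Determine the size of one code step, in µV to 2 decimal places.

402.83 µV

Full-scale span = 6.6 V.
LSB = 6.6 / 2^14 = 6.6 / 16384 = 0.000402832 V = 402.83 µV.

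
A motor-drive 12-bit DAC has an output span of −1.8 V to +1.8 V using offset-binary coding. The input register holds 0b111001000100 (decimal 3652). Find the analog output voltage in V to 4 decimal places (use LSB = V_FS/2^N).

1.4098 V

LSB = 3.6 V / 2^12 = 0.879 mV.
Code 0b111001000100 = 3652 decimal.
V_out = (−1.8) + 3652 × 0.000878906 V = 1.40977 V.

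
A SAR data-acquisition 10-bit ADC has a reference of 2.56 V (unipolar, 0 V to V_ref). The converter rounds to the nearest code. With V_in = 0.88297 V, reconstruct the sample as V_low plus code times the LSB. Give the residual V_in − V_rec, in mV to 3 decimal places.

0.470 mV

One LSB is 2.56 V / 1024 = 2.500 mV.
(V_in − V_low)/LSB = (0.88297 − 0)/0.0025 = 353.1880 → code 353 (round).
V_rec = 0 + 353·0.0025 = 0.8825 V.
Error = 0.88297 − 0.8825 = 0.00047 V = 0.470 mV.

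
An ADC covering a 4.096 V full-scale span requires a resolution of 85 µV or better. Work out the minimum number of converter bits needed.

Number of steps required ≥ 4.096 V / 85 µV = 48188.24.
Need 2^N ≥ 48188.24; 2^15 = 32768, 2^16 = 65536.
Minimum N = 16.

16 bits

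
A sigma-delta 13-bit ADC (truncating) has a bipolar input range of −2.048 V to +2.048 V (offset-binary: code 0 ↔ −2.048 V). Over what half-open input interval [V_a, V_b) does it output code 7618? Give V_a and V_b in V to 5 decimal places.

LSB = 4.096/2^13 = 0.500 mV.
V_a = V_low + 7618·LSB = 1.761 V; V_b = V_low + 7619·LSB = 1.7615 V.

[1.76100 V, 1.76150 V)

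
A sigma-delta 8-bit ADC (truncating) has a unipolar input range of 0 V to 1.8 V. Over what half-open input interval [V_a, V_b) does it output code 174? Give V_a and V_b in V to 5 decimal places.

LSB = 1.8/2^8 = 7.031 mV.
V_a = V_low + 174·LSB = 1.22344 V; V_b = V_low + 175·LSB = 1.23047 V.

[1.22344 V, 1.23047 V)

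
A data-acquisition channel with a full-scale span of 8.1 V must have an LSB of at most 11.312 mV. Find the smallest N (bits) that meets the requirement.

Number of steps required ≥ 8.1 V / 11.312 mV = 716.05.
Need 2^N ≥ 716.05; 2^9 = 512, 2^10 = 1024.
Minimum N = 10.

10 bits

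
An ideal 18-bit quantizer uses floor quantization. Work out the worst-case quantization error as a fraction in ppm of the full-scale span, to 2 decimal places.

3.81 ppm

Truncating → worst-case error = 1 LSB = V_FS/2^18, so 1e+06/262144 = 3.8147 ppm of full scale.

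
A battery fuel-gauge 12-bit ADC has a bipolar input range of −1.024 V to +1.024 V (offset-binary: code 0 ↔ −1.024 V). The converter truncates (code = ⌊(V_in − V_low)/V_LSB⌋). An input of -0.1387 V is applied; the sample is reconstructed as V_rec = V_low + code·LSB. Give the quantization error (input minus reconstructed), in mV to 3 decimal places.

0.300 mV

Step size: 2.048 V ÷ 2^12 = 0.500 mV.
(-0.1387 − (−1.024))/0.0005 = 1770.6000; ⌊·⌋ gives code 1770.
Code 1770 maps back to (−1.024) + 1770×0.0005 V = -0.139 V.
Difference: 0.0003 V → 0.300 mV.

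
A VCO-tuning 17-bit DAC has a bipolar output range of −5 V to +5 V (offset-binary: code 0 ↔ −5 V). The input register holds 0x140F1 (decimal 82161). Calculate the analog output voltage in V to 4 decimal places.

LSB = 10 V / 2^17 = 76.29 µV.
Code 0x140F1 = 82161 decimal.
V_out = (−5) + 82161 × 7.62939e-05 V = 1.26839 V.

1.2684 V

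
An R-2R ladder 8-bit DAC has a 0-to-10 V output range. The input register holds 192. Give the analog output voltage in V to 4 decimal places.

7.5000 V

LSB = 10 V / 2^8 = 39.062 mV.
V_out = 0 + 192 × 0.0390625 V = 7.5 V.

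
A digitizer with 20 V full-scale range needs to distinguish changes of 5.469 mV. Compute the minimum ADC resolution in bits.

12 bits

Number of steps required ≥ 20 V / 5.469 mV = 3656.98.
Need 2^N ≥ 3656.98; 2^11 = 2048, 2^12 = 4096.
Minimum N = 12.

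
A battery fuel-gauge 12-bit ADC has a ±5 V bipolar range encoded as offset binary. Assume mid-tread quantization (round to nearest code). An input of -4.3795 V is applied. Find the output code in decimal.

code 254

LSB = 10 V / 4096 = 2.441 mV.
(V_in − V_low)/LSB = (-4.3795 − (−5)) / 0.00244141 = 254.157.
Round → code 254.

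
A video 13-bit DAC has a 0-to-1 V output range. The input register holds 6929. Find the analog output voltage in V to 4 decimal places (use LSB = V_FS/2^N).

LSB = 1 V / 2^13 = 122.07 µV.
V_out = 0 + 6929 × 0.00012207 V = 0.845825 V.

0.8458 V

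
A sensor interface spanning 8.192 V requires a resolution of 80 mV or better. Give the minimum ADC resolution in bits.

7 bits

Number of steps required ≥ 8.192 V / 80 mV = 102.40.
Need 2^N ≥ 102.40; 2^6 = 64, 2^7 = 128.
Minimum N = 7.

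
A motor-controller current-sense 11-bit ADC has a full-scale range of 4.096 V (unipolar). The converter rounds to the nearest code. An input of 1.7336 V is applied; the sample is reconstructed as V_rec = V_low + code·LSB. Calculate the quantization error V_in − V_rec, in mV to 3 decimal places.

Step size: 4.096 V ÷ 2^11 = 2.000 mV.
(V_in − V_low)/LSB = (1.7336 − 0)/0.002 = 866.8000 → code 867 (round).
V_rec = 0 + 867·0.002 = 1.734 V.
V_in − V_rec = -0.0004 V = -0.400 mV.

-0.400 mV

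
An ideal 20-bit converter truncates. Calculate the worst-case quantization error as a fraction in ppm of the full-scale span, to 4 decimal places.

Truncating → worst-case error = 1 LSB = V_FS/2^20, so 1e+06/1048576 = 0.953674 ppm of full scale.

0.9537 ppm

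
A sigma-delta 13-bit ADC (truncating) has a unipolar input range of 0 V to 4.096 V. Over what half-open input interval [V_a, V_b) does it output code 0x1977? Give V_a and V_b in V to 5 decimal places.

[3.25950 V, 3.26000 V)

LSB = 4.096/2^13 = 0.500 mV.
Code 0x1977 = 6519 decimal.
V_a = V_low + 6519·LSB = 3.2595 V; V_b = V_low + 6520·LSB = 3.26 V.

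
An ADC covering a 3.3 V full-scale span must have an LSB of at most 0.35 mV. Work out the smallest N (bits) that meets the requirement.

Number of steps required ≥ 3.3 V / 0.35 mV = 9428.57.
Need 2^N ≥ 9428.57; 2^13 = 8192, 2^14 = 16384.
Minimum N = 14.

14 bits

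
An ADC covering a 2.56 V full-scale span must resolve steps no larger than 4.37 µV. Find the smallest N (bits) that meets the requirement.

20 bits

Number of steps required ≥ 2.56 V / 4.37 µV = 585812.36.
Need 2^N ≥ 585812.36; 2^19 = 524288, 2^20 = 1048576.
Minimum N = 20.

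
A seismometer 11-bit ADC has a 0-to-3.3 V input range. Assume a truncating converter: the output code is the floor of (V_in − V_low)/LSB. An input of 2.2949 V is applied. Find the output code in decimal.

LSB = 3.3 V / 2048 = 1.611 mV.
(V_in − V_low)/LSB = (2.2949 − 0) / 0.00161133 = 1424.229.
So the output code is 1424.

code 1424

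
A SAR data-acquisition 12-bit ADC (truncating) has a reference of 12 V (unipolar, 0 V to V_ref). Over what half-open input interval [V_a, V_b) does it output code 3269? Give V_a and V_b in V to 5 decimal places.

[9.57715 V, 9.58008 V)

LSB = 12/2^12 = 2.930 mV.
V_a = V_low + 3269·LSB = 9.57715 V; V_b = V_low + 3270·LSB = 9.58008 V.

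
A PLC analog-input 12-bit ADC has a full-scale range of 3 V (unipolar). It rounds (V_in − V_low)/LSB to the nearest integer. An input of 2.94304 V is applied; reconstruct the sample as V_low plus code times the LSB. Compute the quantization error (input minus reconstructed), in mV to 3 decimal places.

LSB = 3/2^12 = 0.732 mV.
(2.94304 − 0)/0.000732422 = 4018.2306; round gives code 4018.
Reconstructed: 2.9428711 V.
Error = 2.94304 − 2.9428711 = 0.000168906 V = 0.169 mV.

0.169 mV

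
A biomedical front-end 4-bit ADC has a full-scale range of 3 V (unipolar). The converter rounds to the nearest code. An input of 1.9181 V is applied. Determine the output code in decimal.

Full-scale span = 3 V; LSB = 3/2^4 = 187.500 mV.
(1.9181 − 0) / 0.1875 = 10.230 LSBs.
So the output code is 10.

code 10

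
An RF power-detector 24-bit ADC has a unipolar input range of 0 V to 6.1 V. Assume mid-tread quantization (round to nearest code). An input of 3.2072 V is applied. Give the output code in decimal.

code 8820965

Full-scale span = 6.1 V; LSB = 6.1/2^24 = 0.36 µV.
Input sits at 8820965.107 steps above V_low.
Round → code 8820965.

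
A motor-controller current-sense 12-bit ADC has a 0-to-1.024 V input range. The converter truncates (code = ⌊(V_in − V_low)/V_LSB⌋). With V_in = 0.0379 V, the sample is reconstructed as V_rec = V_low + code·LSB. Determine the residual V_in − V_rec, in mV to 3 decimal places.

0.150 mV

Step size: 1.024 V ÷ 2^12 = 250.00 µV.
Scaled input = 151.6000 LSBs, so code = 151.
Code 151 maps back to 0 + 151×0.00025 V = 0.03775 V.
V_in − V_rec = 0.00015 V = 0.150 mV.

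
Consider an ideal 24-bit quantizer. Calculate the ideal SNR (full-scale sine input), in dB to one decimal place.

SNR ≈ 6.02·N + 1.76 dB = 6.02·24 + 1.76 = 146.24 dB.

146.2 dB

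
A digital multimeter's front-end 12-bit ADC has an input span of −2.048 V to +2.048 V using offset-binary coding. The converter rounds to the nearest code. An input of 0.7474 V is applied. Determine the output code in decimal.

code 2795

With 4096 levels over 4.096 V, one step is 1.000 mV.
Input sits at 2795.400 steps above V_low.
Round → code 2795.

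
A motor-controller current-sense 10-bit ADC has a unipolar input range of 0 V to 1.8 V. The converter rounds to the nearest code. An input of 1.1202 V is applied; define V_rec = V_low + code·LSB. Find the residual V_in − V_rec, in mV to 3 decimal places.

LSB = 1.8/2^10 = 1.758 mV.
(1.1202 − 0)/0.00175781 = 637.2693; round gives code 637.
Code 637 maps back to 0 + 637×0.00175781 V = 1.1197266 V.
V_in − V_rec = 0.000473438 V = 0.473 mV.

0.473 mV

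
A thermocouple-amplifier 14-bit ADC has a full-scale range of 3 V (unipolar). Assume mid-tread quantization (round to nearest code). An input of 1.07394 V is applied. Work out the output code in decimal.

code 5865

With 16384 levels over 3 V, one step is 183.11 µV.
(1.07394 − 0) / 0.000183105 = 5865.144 LSBs.
round(5865.144) = 5865.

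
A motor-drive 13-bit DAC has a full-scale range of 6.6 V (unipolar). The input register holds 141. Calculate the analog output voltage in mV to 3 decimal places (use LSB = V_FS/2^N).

113.599 mV

LSB = 6.6 V / 2^13 = 0.806 mV.
V_out = 0 + 141 × 0.000805664 V = 0.113599 V.
= 113.599 mV.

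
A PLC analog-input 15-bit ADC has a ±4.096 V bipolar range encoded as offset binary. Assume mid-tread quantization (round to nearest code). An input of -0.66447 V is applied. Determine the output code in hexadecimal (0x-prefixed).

code 0x359E (decimal 13726)

LSB = 8.192 V / 32768 = 250.00 µV.
(V_in − V_low)/LSB = (-0.66447 − (−4.096)) / 0.00025 = 13726.120.
So the output code is 13726.
In hexadecimal (0x-prefixed): 0x359E.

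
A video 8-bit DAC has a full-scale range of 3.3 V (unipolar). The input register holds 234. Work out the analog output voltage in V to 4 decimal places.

LSB = 3.3 V / 2^8 = 12.891 mV.
V_out = 0 + 234 × 0.0128906 V = 3.01641 V.

3.0164 V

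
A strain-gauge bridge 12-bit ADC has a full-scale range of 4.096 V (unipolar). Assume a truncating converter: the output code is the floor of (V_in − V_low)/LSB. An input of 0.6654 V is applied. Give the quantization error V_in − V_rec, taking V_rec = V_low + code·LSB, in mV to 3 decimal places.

Step size: 4.096 V ÷ 2^12 = 1.000 mV.
Scaled input = 665.4000 LSBs, so code = 665.
Reconstructed: 0.665 V.
Difference: 0.0004 V → 0.400 mV.

0.400 mV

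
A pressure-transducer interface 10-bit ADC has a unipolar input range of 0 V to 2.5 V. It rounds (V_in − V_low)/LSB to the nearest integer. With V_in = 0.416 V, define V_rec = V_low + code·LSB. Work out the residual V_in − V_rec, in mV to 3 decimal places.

0.961 mV

LSB = 2.5/2^10 = 2.441 mV.
Scaled input = 170.3936 LSBs, so code = 170.
V_rec = 0 + 170·0.00244141 = 0.41503906 V.
V_in − V_rec = 0.000960937 V = 0.961 mV.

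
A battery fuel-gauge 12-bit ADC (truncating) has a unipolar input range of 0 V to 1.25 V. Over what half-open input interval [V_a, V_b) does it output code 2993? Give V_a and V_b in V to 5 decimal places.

[0.91339 V, 0.91370 V)

LSB = 1.25/2^12 = 305.18 µV.
V_a = V_low + 2993·LSB = 0.913391 V; V_b = V_low + 2994·LSB = 0.913696 V.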